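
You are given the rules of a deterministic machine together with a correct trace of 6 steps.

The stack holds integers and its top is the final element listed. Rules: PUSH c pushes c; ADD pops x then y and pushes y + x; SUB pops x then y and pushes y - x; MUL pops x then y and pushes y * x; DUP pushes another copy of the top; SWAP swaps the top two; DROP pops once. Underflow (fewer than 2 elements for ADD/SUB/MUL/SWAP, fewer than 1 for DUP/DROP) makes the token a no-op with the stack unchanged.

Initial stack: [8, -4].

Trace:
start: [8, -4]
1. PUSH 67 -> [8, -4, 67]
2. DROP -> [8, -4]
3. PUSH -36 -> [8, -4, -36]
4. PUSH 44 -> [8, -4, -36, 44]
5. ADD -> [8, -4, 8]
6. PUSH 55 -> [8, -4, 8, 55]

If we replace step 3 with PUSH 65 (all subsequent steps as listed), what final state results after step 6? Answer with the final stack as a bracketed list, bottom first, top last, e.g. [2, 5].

(re-executing from step 3 with the substitution; state before step 3: [8, -4])
3. PUSH 65 -> [8, -4, 65]
4. PUSH 44 -> [8, -4, 65, 44]
5. ADD -> [8, -4, 109]
6. PUSH 55 -> [8, -4, 109, 55]

[8, -4, 109, 55]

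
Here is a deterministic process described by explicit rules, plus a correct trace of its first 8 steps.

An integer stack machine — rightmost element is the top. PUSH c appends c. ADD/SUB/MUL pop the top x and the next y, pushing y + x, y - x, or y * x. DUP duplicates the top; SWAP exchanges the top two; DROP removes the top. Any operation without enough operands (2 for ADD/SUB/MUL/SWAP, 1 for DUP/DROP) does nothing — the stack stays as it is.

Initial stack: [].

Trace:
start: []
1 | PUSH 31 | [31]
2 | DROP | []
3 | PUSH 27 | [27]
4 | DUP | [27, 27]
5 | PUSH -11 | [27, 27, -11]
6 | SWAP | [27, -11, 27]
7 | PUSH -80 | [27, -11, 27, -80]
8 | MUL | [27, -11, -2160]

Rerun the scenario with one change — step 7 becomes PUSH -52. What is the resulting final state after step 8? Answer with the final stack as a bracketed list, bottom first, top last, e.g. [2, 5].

[27, -11, -1404]

(re-executing from step 7 with the substitution; state before step 7: [27, -11, 27])
7 | PUSH -52 | [27, -11, 27, -52]
8 | MUL | [27, -11, -1404]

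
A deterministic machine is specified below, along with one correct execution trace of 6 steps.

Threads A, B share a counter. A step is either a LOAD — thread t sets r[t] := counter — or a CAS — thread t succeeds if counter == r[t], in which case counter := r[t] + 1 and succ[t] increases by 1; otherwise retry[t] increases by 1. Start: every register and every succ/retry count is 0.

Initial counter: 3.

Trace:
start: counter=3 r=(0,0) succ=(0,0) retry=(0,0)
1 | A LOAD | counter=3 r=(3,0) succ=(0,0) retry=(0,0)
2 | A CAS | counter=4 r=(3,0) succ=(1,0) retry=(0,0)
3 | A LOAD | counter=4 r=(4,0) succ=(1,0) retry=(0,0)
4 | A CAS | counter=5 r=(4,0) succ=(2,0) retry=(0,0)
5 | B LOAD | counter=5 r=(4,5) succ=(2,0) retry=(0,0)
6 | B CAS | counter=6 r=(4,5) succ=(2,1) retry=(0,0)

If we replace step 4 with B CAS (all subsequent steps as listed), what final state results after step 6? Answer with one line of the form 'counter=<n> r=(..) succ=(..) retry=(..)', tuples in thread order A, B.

counter=5 r=(4,4) succ=(1,1) retry=(0,1)

(re-executing from step 4 with the substitution; state before step 4: counter=4 r=(4,0) succ=(1,0) retry=(0,0))
4 | B CAS | counter=4 r=(4,0) succ=(1,0) retry=(0,1)
5 | B LOAD | counter=4 r=(4,4) succ=(1,0) retry=(0,1)
6 | B CAS | counter=5 r=(4,4) succ=(1,1) retry=(0,1)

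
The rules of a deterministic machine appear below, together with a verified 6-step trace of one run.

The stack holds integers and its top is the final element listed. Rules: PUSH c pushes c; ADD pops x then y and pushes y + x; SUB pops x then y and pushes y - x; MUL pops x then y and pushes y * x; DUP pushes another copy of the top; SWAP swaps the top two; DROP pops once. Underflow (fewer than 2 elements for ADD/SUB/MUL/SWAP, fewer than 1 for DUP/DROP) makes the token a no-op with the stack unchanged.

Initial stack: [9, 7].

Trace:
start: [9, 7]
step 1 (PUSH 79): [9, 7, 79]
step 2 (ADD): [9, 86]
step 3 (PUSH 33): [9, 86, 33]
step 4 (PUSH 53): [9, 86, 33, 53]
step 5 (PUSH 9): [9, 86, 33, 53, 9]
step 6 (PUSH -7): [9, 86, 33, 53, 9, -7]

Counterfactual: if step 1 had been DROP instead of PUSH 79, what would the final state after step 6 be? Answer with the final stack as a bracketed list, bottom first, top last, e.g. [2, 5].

[9, 33, 53, 9, -7]

(re-executing from step 1 with the substitution; state before step 1: [9, 7])
step 1 (DROP): [9]
step 2 (ADD): [9]
step 3 (PUSH 33): [9, 33]
step 4 (PUSH 53): [9, 33, 53]
step 5 (PUSH 9): [9, 33, 53, 9]
step 6 (PUSH -7): [9, 33, 53, 9, -7]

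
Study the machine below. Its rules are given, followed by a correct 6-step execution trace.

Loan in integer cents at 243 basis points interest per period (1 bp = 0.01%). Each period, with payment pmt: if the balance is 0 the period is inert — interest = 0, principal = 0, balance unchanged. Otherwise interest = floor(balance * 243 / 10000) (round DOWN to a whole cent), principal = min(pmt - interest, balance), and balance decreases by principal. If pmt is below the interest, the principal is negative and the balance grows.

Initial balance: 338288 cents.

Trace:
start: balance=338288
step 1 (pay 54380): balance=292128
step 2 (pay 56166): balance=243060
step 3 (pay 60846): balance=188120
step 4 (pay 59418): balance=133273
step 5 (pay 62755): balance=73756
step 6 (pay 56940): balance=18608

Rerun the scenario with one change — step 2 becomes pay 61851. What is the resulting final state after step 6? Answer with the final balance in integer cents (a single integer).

12349

(re-executing from step 2 with the substitution; state before step 2: balance=292128)
step 2 (pay 61851): balance=237375
step 3 (pay 60846): balance=182297
step 4 (pay 59418): balance=127308
step 5 (pay 62755): balance=67646
step 6 (pay 56940): balance=12349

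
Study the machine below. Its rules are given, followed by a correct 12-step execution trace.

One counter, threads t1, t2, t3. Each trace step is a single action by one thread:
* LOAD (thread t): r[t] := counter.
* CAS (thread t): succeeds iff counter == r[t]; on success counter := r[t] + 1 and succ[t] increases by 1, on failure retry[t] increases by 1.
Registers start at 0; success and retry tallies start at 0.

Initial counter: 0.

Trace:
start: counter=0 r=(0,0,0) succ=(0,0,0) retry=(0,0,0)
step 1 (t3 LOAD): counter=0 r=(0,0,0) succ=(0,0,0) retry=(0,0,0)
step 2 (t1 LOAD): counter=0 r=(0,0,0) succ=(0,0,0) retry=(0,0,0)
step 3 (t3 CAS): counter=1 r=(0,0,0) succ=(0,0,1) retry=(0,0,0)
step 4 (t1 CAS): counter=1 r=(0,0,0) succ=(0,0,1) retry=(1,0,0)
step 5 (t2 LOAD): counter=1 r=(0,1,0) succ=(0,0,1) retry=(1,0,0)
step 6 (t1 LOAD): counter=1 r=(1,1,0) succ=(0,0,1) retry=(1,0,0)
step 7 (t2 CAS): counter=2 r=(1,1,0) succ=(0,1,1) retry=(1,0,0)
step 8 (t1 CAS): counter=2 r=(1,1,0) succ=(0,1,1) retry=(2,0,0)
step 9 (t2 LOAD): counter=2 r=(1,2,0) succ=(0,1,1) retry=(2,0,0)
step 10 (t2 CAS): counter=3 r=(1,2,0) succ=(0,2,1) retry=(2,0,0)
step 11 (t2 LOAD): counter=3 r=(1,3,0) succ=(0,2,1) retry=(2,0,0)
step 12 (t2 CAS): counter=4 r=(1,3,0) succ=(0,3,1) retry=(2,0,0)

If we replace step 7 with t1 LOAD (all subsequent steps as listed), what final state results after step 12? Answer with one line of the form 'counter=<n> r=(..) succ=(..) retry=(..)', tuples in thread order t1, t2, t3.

counter=4 r=(1,3,0) succ=(1,2,1) retry=(1,0,0)

(re-executing from step 7 with the substitution; state before step 7: counter=1 r=(1,1,0) succ=(0,0,1) retry=(1,0,0))
step 7 (t1 LOAD): counter=1 r=(1,1,0) succ=(0,0,1) retry=(1,0,0)
step 8 (t1 CAS): counter=2 r=(1,1,0) succ=(1,0,1) retry=(1,0,0)
step 9 (t2 LOAD): counter=2 r=(1,2,0) succ=(1,0,1) retry=(1,0,0)
step 10 (t2 CAS): counter=3 r=(1,2,0) succ=(1,1,1) retry=(1,0,0)
step 11 (t2 LOAD): counter=3 r=(1,3,0) succ=(1,1,1) retry=(1,0,0)
step 12 (t2 CAS): counter=4 r=(1,3,0) succ=(1,2,1) retry=(1,0,0)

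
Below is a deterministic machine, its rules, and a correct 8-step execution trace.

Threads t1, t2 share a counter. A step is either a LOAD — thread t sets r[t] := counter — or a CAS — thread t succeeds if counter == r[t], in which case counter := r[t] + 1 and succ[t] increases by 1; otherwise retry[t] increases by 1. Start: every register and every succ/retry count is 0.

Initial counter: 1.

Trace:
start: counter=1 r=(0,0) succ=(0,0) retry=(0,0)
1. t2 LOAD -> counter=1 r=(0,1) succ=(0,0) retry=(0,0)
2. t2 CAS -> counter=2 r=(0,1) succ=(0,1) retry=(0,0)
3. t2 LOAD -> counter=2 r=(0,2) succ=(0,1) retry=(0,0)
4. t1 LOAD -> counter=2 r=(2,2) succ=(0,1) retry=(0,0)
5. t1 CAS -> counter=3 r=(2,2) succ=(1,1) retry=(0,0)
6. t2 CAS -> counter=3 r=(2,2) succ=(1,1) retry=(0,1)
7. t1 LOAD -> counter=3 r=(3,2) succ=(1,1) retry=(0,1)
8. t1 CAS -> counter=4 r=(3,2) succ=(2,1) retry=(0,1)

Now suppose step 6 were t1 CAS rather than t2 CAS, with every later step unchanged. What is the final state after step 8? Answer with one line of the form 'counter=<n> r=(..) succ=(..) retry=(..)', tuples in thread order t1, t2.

counter=4 r=(3,2) succ=(2,1) retry=(1,0)

(re-executing from step 6 with the substitution; state before step 6: counter=3 r=(2,2) succ=(1,1) retry=(0,0))
6. t1 CAS -> counter=3 r=(2,2) succ=(1,1) retry=(1,0)
7. t1 LOAD -> counter=3 r=(3,2) succ=(1,1) retry=(1,0)
8. t1 CAS -> counter=4 r=(3,2) succ=(2,1) retry=(1,0)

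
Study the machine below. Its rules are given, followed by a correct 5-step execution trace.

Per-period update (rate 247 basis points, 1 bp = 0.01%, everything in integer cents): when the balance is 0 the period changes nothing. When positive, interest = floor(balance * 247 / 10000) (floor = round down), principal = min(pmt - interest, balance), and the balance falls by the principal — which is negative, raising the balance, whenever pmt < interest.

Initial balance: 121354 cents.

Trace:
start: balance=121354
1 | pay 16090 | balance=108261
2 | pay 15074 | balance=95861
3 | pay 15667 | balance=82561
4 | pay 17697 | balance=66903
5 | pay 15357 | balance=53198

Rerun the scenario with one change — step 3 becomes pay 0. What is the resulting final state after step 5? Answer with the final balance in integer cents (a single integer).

69649

(re-executing from step 3 with the substitution; state before step 3: balance=95861)
3 | pay 0 | balance=98228
4 | pay 17697 | balance=82957
5 | pay 15357 | balance=69649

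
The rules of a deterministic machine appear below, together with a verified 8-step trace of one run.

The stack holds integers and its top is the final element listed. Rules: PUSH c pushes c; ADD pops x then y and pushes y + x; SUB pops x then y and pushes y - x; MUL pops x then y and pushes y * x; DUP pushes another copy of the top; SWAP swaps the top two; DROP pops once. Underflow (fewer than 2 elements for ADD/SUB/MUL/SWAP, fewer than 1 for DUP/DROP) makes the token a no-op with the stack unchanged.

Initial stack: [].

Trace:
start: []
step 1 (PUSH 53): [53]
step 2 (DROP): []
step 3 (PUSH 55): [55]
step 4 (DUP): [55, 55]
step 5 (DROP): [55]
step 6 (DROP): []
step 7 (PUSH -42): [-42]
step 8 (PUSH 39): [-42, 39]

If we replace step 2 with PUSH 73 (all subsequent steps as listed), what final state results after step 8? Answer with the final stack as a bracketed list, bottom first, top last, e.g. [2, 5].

[53, 73, -42, 39]

(re-executing from step 2 with the substitution; state before step 2: [53])
step 2 (PUSH 73): [53, 73]
step 3 (PUSH 55): [53, 73, 55]
step 4 (DUP): [53, 73, 55, 55]
step 5 (DROP): [53, 73, 55]
step 6 (DROP): [53, 73]
step 7 (PUSH -42): [53, 73, -42]
step 8 (PUSH 39): [53, 73, -42, 39]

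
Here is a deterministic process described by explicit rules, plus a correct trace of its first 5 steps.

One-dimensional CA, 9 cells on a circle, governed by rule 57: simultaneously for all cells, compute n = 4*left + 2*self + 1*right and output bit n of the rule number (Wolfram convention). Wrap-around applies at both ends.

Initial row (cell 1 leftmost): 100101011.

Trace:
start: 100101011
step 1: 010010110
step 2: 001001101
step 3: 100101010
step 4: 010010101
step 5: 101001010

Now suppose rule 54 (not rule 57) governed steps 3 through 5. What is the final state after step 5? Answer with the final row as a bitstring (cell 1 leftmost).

000010010

(re-executing steps 3..5 under rule 54; state before step 3: 001001101)
step 3: 111110011
step 4: 000001100
step 5: 000010010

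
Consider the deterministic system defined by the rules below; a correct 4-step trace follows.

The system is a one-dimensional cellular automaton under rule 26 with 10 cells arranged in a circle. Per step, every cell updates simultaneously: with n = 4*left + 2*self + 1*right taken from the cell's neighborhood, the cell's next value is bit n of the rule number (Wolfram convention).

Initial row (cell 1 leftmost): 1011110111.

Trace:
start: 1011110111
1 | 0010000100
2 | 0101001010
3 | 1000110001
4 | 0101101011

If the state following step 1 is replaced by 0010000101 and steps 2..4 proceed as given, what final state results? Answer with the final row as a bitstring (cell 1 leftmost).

state after step 1 := 0010000101
2 | 1101001000
3 | 1000110101
4 | 0101100001

0101100001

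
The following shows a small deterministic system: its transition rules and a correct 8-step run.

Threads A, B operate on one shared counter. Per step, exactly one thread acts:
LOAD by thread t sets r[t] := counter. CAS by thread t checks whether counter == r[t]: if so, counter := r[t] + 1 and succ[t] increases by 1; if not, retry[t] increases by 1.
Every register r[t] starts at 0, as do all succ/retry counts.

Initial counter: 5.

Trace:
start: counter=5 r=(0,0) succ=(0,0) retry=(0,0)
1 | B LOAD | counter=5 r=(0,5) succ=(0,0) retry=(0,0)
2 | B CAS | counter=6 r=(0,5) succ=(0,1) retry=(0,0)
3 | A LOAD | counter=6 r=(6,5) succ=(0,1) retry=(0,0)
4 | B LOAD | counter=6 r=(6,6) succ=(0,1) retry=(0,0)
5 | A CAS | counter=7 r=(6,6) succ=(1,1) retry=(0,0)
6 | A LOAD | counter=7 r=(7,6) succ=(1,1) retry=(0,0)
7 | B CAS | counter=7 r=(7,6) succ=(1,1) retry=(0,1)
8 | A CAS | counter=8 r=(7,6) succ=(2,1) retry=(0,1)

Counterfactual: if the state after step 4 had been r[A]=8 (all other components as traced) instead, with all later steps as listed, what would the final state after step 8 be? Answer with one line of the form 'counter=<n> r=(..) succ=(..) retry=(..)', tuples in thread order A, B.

state after step 4 := counter=6 r=(8,6) succ=(0,1) retry=(0,0)
5 | A CAS | counter=6 r=(8,6) succ=(0,1) retry=(1,0)
6 | A LOAD | counter=6 r=(6,6) succ=(0,1) retry=(1,0)
7 | B CAS | counter=7 r=(6,6) succ=(0,2) retry=(1,0)
8 | A CAS | counter=7 r=(6,6) succ=(0,2) retry=(2,0)

counter=7 r=(6,6) succ=(0,2) retry=(2,0)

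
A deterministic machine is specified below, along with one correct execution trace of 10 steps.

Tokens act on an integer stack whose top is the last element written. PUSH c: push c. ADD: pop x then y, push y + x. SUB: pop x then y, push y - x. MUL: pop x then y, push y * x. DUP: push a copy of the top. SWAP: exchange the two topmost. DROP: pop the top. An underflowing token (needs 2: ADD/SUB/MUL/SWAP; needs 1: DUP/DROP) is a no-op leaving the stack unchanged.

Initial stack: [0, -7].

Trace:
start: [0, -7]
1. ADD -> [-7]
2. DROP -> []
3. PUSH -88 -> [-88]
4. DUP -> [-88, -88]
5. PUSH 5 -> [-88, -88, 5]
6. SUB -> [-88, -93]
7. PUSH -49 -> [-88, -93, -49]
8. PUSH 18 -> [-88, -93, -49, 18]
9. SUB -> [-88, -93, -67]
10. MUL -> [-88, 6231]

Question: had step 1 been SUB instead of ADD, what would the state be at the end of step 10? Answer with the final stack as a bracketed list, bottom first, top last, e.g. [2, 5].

(re-executing from step 1 with the substitution; state before step 1: [0, -7])
1. SUB -> [7]
2. DROP -> []
3. PUSH -88 -> [-88]
4. DUP -> [-88, -88]
5. PUSH 5 -> [-88, -88, 5]
6. SUB -> [-88, -93]
7. PUSH -49 -> [-88, -93, -49]
8. PUSH 18 -> [-88, -93, -49, 18]
9. SUB -> [-88, -93, -67]
10. MUL -> [-88, 6231]

[-88, 6231]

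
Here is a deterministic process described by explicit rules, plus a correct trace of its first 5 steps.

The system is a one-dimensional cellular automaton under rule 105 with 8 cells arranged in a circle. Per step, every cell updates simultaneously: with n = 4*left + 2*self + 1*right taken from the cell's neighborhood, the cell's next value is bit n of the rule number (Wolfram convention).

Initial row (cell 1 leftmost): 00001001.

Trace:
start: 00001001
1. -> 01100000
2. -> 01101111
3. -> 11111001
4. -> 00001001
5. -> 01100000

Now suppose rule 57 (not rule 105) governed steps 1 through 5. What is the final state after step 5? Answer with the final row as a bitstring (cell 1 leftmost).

(re-executing steps 1..5 under rule 57; state before step 1: 00001001)
1. -> 11100100
2. -> 10010010
3. -> 01001001
4. -> 10100100
5. -> 01010010

01010010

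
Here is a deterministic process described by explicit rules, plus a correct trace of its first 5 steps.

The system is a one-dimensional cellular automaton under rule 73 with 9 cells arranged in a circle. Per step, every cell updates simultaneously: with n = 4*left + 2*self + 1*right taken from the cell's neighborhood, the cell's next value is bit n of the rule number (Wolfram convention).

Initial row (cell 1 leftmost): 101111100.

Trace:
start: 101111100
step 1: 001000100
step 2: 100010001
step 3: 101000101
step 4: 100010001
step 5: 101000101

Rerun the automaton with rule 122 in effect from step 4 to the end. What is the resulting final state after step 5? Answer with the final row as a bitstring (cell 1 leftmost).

(re-executing steps 4..5 under rule 122; state before step 4: 101000101)
step 4: 110101011
step 5: 011010110

011010110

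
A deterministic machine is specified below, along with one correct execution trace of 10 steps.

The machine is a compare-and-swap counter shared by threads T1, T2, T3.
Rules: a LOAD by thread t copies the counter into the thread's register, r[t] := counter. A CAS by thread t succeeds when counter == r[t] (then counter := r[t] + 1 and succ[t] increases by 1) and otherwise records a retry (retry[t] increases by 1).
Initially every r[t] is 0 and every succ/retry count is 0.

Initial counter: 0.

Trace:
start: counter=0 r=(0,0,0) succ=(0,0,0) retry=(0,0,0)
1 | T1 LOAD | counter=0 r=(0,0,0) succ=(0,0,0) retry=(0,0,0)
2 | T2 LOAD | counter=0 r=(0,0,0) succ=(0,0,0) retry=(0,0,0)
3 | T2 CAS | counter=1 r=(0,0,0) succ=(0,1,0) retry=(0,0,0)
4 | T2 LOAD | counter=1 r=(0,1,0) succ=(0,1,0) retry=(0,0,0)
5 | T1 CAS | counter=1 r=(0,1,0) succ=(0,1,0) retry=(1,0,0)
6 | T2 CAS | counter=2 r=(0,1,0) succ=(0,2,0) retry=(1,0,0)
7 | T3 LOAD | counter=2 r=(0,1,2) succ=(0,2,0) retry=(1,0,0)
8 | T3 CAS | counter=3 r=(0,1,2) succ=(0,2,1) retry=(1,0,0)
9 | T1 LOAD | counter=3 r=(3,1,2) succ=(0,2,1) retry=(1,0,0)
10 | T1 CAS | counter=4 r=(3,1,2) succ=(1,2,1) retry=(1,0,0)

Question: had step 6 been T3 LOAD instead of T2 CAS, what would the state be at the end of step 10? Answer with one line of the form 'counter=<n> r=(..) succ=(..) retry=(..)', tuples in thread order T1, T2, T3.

counter=3 r=(2,1,1) succ=(1,1,1) retry=(1,0,0)

(re-executing from step 6 with the substitution; state before step 6: counter=1 r=(0,1,0) succ=(0,1,0) retry=(1,0,0))
6 | T3 LOAD | counter=1 r=(0,1,1) succ=(0,1,0) retry=(1,0,0)
7 | T3 LOAD | counter=1 r=(0,1,1) succ=(0,1,0) retry=(1,0,0)
8 | T3 CAS | counter=2 r=(0,1,1) succ=(0,1,1) retry=(1,0,0)
9 | T1 LOAD | counter=2 r=(2,1,1) succ=(0,1,1) retry=(1,0,0)
10 | T1 CAS | counter=3 r=(2,1,1) succ=(1,1,1) retry=(1,0,0)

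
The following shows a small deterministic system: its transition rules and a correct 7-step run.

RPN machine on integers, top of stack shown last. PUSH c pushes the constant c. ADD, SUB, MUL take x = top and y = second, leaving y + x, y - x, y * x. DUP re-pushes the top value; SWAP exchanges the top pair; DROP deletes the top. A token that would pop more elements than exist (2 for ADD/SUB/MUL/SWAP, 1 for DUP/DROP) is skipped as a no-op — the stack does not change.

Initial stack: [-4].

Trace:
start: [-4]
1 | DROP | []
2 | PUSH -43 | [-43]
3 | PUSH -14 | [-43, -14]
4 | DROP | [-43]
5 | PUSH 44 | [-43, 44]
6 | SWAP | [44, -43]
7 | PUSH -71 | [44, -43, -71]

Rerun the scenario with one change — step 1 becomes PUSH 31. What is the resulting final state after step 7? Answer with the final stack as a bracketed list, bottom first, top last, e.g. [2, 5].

[-4, 31, 44, -43, -71]

(re-executing from step 1 with the substitution; state before step 1: [-4])
1 | PUSH 31 | [-4, 31]
2 | PUSH -43 | [-4, 31, -43]
3 | PUSH -14 | [-4, 31, -43, -14]
4 | DROP | [-4, 31, -43]
5 | PUSH 44 | [-4, 31, -43, 44]
6 | SWAP | [-4, 31, 44, -43]
7 | PUSH -71 | [-4, 31, 44, -43, -71]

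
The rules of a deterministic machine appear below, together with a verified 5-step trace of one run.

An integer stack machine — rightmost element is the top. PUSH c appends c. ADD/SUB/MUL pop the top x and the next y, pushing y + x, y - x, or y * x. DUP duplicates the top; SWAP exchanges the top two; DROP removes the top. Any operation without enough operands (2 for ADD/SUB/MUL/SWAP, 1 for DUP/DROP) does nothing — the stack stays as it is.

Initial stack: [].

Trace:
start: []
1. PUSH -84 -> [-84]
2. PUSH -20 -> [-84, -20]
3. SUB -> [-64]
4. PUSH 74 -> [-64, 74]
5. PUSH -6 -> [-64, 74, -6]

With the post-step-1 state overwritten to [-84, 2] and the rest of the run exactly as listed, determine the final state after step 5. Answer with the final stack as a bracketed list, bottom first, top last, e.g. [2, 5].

state after step 1 := [-84, 2]
2. PUSH -20 -> [-84, 2, -20]
3. SUB -> [-84, 22]
4. PUSH 74 -> [-84, 22, 74]
5. PUSH -6 -> [-84, 22, 74, -6]

[-84, 22, 74, -6]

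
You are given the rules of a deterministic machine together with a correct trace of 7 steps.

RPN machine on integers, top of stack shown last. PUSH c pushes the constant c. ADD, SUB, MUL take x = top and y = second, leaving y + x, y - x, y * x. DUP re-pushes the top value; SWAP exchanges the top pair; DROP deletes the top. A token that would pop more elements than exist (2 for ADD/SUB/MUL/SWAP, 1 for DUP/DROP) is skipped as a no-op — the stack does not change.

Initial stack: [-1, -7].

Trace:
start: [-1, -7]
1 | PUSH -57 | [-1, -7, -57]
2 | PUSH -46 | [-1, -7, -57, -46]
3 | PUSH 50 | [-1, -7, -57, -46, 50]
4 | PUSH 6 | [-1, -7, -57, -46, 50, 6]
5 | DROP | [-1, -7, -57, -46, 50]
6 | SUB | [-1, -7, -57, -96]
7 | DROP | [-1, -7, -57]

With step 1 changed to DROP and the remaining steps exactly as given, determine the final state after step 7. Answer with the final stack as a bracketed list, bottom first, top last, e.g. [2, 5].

(re-executing from step 1 with the substitution; state before step 1: [-1, -7])
1 | DROP | [-1]
2 | PUSH -46 | [-1, -46]
3 | PUSH 50 | [-1, -46, 50]
4 | PUSH 6 | [-1, -46, 50, 6]
5 | DROP | [-1, -46, 50]
6 | SUB | [-1, -96]
7 | DROP | [-1]

[-1]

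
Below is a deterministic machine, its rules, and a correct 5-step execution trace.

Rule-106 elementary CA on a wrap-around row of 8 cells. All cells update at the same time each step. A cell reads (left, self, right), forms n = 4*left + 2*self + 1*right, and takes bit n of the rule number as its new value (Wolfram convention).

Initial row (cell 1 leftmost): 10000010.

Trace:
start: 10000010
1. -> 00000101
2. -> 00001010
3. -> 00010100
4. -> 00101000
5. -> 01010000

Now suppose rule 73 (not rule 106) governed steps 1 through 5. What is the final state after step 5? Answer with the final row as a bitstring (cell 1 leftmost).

(re-executing steps 1..5 under rule 73; state before step 1: 10000010)
1. -> 00111000
2. -> 10101011
3. -> 10000010
4. -> 00111000
5. -> 10101011

10101011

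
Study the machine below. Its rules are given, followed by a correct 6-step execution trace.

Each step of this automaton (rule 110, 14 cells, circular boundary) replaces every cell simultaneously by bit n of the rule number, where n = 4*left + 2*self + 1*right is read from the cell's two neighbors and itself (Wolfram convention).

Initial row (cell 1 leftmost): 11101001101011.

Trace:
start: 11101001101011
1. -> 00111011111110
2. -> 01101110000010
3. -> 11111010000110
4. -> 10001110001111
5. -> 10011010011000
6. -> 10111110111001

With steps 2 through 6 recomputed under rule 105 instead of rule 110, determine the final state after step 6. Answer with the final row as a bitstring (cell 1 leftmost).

01100100010000

(re-executing steps 2..6 under rule 105; state before step 2: 00111011111110)
2. -> 10101110000010
3. -> 01011010111001
4. -> 10111101101000
5. -> 01100111110010
6. -> 01100100010000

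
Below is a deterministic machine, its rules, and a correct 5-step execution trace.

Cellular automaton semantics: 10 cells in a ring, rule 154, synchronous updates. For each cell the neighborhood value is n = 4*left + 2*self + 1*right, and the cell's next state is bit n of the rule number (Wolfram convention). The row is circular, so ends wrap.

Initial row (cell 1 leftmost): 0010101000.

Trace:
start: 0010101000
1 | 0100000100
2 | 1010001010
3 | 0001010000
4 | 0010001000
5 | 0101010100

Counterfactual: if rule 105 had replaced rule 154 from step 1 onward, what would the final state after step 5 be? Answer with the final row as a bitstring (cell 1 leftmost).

1110001111

(re-executing steps 1..5 under rule 105; state before step 1: 0010101000)
1 | 1001010011
2 | 1000100010
3 | 0010001001
4 | 0000100000
5 | 1110001111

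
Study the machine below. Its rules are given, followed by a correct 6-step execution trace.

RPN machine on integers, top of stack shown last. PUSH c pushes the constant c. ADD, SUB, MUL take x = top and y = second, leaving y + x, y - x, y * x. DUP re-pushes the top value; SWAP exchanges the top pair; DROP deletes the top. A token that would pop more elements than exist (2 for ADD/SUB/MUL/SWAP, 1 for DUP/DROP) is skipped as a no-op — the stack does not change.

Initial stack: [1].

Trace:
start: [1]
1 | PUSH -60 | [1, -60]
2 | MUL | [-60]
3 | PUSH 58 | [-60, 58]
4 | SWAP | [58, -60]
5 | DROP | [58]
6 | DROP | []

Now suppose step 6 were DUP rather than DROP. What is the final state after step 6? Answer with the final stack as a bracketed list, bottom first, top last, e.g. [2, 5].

(re-executing from step 6 with the substitution; state before step 6: [58])
6 | DUP | [58, 58]

[58, 58]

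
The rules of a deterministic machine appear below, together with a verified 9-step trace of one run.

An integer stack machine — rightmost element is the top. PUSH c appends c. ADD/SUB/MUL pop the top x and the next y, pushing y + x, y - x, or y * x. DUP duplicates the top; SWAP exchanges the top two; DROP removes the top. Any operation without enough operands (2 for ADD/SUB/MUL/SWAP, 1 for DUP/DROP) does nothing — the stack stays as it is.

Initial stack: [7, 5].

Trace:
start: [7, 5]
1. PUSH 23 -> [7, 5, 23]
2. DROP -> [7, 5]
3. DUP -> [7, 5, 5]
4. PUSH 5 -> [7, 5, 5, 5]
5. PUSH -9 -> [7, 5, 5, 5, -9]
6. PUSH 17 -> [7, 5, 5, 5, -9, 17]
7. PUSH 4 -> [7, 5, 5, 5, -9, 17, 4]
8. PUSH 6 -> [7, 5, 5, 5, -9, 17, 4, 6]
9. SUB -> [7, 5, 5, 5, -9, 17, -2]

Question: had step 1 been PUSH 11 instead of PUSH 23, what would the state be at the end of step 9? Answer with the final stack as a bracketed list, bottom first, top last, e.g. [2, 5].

[7, 5, 5, 5, -9, 17, -2]

(re-executing from step 1 with the substitution; state before step 1: [7, 5])
1. PUSH 11 -> [7, 5, 11]
2. DROP -> [7, 5]
3. DUP -> [7, 5, 5]
4. PUSH 5 -> [7, 5, 5, 5]
5. PUSH -9 -> [7, 5, 5, 5, -9]
6. PUSH 17 -> [7, 5, 5, 5, -9, 17]
7. PUSH 4 -> [7, 5, 5, 5, -9, 17, 4]
8. PUSH 6 -> [7, 5, 5, 5, -9, 17, 4, 6]
9. SUB -> [7, 5, 5, 5, -9, 17, -2]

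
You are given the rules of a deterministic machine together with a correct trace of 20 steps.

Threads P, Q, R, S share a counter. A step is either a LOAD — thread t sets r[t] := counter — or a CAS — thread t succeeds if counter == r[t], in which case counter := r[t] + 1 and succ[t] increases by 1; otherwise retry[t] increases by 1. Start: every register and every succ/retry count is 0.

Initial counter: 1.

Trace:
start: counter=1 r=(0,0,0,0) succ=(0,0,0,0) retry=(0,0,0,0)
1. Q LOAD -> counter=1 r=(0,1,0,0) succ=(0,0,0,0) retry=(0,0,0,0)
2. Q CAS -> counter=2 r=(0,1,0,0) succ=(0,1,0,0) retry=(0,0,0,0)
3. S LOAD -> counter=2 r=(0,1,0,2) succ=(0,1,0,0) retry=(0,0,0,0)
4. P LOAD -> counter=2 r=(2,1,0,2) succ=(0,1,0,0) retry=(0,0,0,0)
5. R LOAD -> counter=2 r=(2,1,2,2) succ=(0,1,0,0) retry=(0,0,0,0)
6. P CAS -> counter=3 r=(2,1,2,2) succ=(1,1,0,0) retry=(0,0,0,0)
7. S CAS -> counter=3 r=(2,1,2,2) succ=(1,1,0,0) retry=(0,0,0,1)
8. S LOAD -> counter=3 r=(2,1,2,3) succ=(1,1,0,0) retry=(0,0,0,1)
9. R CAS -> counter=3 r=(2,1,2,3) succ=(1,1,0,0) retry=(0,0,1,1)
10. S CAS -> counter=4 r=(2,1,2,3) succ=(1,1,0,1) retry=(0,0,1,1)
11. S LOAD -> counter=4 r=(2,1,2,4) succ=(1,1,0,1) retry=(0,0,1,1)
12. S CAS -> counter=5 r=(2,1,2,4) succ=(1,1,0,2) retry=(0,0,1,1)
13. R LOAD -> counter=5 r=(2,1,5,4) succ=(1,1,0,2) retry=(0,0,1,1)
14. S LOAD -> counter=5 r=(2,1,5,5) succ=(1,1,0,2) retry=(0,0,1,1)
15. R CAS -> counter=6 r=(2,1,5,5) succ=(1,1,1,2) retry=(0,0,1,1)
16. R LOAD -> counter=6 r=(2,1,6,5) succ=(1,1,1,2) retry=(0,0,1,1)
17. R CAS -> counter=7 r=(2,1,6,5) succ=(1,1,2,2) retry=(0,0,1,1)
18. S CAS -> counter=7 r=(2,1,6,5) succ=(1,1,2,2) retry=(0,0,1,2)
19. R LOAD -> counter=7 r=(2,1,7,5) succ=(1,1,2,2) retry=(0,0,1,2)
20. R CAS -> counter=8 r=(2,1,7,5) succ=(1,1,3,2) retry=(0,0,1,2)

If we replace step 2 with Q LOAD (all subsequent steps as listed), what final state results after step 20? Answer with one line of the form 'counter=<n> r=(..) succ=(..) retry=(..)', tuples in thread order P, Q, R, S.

counter=7 r=(1,1,6,4) succ=(1,0,3,2) retry=(0,0,1,2)

(re-executing from step 2 with the substitution; state before step 2: counter=1 r=(0,1,0,0) succ=(0,0,0,0) retry=(0,0,0,0))
2. Q LOAD -> counter=1 r=(0,1,0,0) succ=(0,0,0,0) retry=(0,0,0,0)
3. S LOAD -> counter=1 r=(0,1,0,1) succ=(0,0,0,0) retry=(0,0,0,0)
4. P LOAD -> counter=1 r=(1,1,0,1) succ=(0,0,0,0) retry=(0,0,0,0)
5. R LOAD -> counter=1 r=(1,1,1,1) succ=(0,0,0,0) retry=(0,0,0,0)
6. P CAS -> counter=2 r=(1,1,1,1) succ=(1,0,0,0) retry=(0,0,0,0)
7. S CAS -> counter=2 r=(1,1,1,1) succ=(1,0,0,0) retry=(0,0,0,1)
8. S LOAD -> counter=2 r=(1,1,1,2) succ=(1,0,0,0) retry=(0,0,0,1)
9. R CAS -> counter=2 r=(1,1,1,2) succ=(1,0,0,0) retry=(0,0,1,1)
10. S CAS -> counter=3 r=(1,1,1,2) succ=(1,0,0,1) retry=(0,0,1,1)
11. S LOAD -> counter=3 r=(1,1,1,3) succ=(1,0,0,1) retry=(0,0,1,1)
12. S CAS -> counter=4 r=(1,1,1,3) succ=(1,0,0,2) retry=(0,0,1,1)
13. R LOAD -> counter=4 r=(1,1,4,3) succ=(1,0,0,2) retry=(0,0,1,1)
14. S LOAD -> counter=4 r=(1,1,4,4) succ=(1,0,0,2) retry=(0,0,1,1)
15. R CAS -> counter=5 r=(1,1,4,4) succ=(1,0,1,2) retry=(0,0,1,1)
16. R LOAD -> counter=5 r=(1,1,5,4) succ=(1,0,1,2) retry=(0,0,1,1)
17. R CAS -> counter=6 r=(1,1,5,4) succ=(1,0,2,2) retry=(0,0,1,1)
18. S CAS -> counter=6 r=(1,1,5,4) succ=(1,0,2,2) retry=(0,0,1,2)
19. R LOAD -> counter=6 r=(1,1,6,4) succ=(1,0,2,2) retry=(0,0,1,2)
20. R CAS -> counter=7 r=(1,1,6,4) succ=(1,0,3,2) retry=(0,0,1,2)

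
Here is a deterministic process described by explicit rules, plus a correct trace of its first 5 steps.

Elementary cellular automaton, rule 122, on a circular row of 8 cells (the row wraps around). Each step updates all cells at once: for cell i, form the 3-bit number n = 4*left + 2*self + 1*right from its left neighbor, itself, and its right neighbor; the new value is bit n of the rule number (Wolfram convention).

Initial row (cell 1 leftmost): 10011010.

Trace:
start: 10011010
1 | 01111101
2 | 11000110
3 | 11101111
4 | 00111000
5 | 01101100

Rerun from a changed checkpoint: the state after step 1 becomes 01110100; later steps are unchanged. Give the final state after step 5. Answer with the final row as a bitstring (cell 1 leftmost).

state after step 1 := 01110100
2 | 11011010
3 | 11111101
4 | 00000111
5 | 10001101

10001101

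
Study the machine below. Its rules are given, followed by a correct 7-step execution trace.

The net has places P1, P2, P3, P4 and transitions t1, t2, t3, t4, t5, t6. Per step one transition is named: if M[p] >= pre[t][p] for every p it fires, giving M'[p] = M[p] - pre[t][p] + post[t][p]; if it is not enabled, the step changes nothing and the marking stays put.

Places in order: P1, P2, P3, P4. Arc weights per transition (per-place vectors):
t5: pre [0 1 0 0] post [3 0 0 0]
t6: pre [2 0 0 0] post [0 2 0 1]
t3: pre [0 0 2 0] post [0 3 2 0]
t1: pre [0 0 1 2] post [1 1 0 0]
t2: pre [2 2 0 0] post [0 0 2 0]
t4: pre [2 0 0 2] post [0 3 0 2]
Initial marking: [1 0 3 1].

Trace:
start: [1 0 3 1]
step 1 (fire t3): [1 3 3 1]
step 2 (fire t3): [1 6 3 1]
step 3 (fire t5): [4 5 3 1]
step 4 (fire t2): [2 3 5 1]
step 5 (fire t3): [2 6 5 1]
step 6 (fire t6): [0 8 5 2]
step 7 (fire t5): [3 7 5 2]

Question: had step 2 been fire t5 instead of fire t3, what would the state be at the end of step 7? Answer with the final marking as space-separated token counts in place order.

(re-executing from step 2 with the substitution; state before step 2: [1 3 3 1])
step 2 (fire t5): [4 2 3 1]
step 3 (fire t5): [7 1 3 1]
step 4 (fire t2): [7 1 3 1]
step 5 (fire t3): [7 4 3 1]
step 6 (fire t6): [5 6 3 2]
step 7 (fire t5): [8 5 3 2]

8 5 3 2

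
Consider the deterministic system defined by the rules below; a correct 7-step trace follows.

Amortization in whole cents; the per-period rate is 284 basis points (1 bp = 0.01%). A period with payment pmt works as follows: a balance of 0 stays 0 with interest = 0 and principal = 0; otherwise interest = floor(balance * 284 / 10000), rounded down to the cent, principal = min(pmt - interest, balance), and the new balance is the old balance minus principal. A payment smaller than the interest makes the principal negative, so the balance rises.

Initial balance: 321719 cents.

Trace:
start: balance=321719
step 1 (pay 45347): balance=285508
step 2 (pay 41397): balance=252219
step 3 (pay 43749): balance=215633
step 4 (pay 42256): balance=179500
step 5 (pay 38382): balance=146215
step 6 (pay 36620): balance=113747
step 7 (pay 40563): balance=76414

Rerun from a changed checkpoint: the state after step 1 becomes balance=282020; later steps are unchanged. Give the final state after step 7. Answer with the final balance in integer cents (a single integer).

state after step 1 := balance=282020
step 2 (pay 41397): balance=248632
step 3 (pay 43749): balance=211944
step 4 (pay 42256): balance=175707
step 5 (pay 38382): balance=142315
step 6 (pay 36620): balance=109736
step 7 (pay 40563): balance=72289

72289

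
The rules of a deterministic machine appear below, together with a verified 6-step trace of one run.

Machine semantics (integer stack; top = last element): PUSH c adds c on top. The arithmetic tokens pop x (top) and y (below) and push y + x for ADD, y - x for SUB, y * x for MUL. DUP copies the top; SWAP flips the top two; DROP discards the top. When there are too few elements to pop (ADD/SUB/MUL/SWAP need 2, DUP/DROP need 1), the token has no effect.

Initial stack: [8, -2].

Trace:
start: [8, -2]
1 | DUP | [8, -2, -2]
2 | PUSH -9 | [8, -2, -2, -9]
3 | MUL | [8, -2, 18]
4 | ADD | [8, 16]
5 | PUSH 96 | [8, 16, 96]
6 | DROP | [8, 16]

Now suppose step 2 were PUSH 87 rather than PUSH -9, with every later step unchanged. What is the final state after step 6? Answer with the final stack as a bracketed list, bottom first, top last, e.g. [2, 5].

[8, -176]

(re-executing from step 2 with the substitution; state before step 2: [8, -2, -2])
2 | PUSH 87 | [8, -2, -2, 87]
3 | MUL | [8, -2, -174]
4 | ADD | [8, -176]
5 | PUSH 96 | [8, -176, 96]
6 | DROP | [8, -176]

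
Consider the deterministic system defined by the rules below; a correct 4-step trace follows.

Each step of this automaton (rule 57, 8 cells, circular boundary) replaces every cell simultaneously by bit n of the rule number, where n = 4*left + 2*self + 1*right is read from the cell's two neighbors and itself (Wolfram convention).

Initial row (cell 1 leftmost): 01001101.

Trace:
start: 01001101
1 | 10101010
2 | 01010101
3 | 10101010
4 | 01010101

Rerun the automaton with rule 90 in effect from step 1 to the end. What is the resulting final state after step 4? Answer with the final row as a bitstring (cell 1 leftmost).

(re-executing steps 1..4 under rule 90; state before step 1: 01001101)
1 | 00111100
2 | 01100110
3 | 11111111
4 | 00000000

00000000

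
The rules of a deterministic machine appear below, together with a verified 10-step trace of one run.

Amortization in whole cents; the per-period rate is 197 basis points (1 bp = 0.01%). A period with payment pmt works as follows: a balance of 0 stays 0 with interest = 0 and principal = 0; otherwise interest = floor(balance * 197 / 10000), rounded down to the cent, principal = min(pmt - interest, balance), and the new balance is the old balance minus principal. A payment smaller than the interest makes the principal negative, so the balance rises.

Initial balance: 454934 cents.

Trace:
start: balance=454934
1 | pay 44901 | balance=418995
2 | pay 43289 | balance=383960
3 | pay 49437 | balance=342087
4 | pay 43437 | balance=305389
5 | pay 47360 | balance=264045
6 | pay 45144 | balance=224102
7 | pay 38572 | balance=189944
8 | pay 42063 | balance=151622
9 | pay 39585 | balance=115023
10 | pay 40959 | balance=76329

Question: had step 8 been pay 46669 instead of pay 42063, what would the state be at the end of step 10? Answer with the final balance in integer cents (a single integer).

71541

(re-executing from step 8 with the substitution; state before step 8: balance=189944)
8 | pay 46669 | balance=147016
9 | pay 39585 | balance=110327
10 | pay 40959 | balance=71541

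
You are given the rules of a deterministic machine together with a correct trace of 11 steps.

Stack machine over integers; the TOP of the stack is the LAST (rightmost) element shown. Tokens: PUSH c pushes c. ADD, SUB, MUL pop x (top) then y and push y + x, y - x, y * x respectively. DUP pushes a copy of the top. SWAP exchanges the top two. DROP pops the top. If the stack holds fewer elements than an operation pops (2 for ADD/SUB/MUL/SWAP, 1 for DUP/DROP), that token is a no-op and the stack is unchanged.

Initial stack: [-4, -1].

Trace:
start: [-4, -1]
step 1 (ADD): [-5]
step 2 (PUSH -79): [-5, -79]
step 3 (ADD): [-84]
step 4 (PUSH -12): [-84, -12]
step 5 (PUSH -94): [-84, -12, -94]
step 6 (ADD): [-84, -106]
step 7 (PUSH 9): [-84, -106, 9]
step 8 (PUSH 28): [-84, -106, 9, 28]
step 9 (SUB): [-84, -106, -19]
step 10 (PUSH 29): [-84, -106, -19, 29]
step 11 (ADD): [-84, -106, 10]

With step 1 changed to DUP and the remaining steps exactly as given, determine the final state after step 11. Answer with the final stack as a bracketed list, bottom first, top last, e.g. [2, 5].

[-4, -1, -80, -106, 10]

(re-executing from step 1 with the substitution; state before step 1: [-4, -1])
step 1 (DUP): [-4, -1, -1]
step 2 (PUSH -79): [-4, -1, -1, -79]
step 3 (ADD): [-4, -1, -80]
step 4 (PUSH -12): [-4, -1, -80, -12]
step 5 (PUSH -94): [-4, -1, -80, -12, -94]
step 6 (ADD): [-4, -1, -80, -106]
step 7 (PUSH 9): [-4, -1, -80, -106, 9]
step 8 (PUSH 28): [-4, -1, -80, -106, 9, 28]
step 9 (SUB): [-4, -1, -80, -106, -19]
step 10 (PUSH 29): [-4, -1, -80, -106, -19, 29]
step 11 (ADD): [-4, -1, -80, -106, 10]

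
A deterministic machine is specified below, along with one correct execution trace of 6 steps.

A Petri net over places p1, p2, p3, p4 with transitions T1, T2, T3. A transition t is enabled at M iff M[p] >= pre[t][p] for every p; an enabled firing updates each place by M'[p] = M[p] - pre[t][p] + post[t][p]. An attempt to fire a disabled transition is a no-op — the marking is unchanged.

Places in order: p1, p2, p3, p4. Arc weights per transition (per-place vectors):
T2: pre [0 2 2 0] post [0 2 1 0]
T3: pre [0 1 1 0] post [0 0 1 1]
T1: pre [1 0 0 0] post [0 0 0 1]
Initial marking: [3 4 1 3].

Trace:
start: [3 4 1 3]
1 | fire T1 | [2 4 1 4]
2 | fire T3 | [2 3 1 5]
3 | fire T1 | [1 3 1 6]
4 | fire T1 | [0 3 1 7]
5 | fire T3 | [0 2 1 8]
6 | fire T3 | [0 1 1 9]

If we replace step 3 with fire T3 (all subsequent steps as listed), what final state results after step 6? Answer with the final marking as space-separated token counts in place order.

1 0 1 9

(re-executing from step 3 with the substitution; state before step 3: [2 3 1 5])
3 | fire T3 | [2 2 1 6]
4 | fire T1 | [1 2 1 7]
5 | fire T3 | [1 1 1 8]
6 | fire T3 | [1 0 1 9]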